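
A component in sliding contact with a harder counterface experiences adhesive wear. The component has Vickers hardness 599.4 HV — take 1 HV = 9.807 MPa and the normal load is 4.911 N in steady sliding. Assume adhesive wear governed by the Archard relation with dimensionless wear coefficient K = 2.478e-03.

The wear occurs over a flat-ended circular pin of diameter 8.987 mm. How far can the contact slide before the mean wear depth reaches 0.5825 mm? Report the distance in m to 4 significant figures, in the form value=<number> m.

Each operation maintains full float precision. Intermediates appear rounded; rounded just once, at four significant digits.
Hardness H = 599.4 HV × 9.807 MPa/HV = 5878 MPa = 5.878e+09 Pa.
Pin diameter d = 8.987 mm = 0.008987 m. Contact area A = π·d²/4 = π·(0.008987 m)²/4 = 6.343e-05 m².
Depth limit h_lim = 0.5825 mm = 5.825e-04 m.
Working in SI base units: W = 4.911 N, H = 5.878e+09 Pa, K = 2.478e-03.
Limit volume V_lim = h_lim·A = 5.825e-04 · 6.343e-05 = 3.695e-08 m³.
Life L = V_lim·H/(K·W) = 3.695e-08 · 5.878e+09 / (2.478e-03 · 4.911) = 1.785e+04 m.

value=1.785e+04 m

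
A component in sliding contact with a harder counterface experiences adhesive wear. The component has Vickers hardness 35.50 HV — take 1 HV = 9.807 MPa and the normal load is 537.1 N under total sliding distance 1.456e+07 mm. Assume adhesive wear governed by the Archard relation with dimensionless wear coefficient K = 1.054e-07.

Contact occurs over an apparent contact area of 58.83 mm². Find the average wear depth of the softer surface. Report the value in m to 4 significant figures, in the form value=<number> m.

The algebra runs at exact precision — intermediate values are displayed rounded — rounded once at the end: 4 significant figures.
The distance L = 1.456e+07 mm = 1.456e+04 m.
Hardness H = 35.50 HV × 9.807 MPa/HV = 348.1 MPa = 3.481e+08 Pa.
Contact area A = 58.83 mm² = 5.883e-05 m².
Working in SI base units: W = 537.1 N, H = 3.481e+08 Pa, K = 1.054e-07.
Worn volume V = K·W·L/H = 1.054e-07 · 537.1 · 1.456e+04 / 3.481e+08 = 2.368e-09 m³.
Average depth h = V/A = 2.368e-09 / 5.883e-05 = 4.024e-05 m.

value=4.024e-05 m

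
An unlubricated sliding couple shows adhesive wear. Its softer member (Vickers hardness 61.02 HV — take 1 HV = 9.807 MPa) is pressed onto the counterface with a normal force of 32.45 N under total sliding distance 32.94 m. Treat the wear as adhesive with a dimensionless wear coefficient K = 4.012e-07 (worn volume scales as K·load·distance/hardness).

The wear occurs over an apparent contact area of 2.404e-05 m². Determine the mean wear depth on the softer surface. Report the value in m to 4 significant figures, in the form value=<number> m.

The computation keeps full precision. Intermediates appear rounded; a lone final rounding, at four significant digits.
Hardness H = 61.02 HV × 9.807 MPa/HV = 598.4 MPa = 5.984e+08 Pa.
SI base units throughout: W = 32.45 N, H = 5.984e+08 Pa, K = 4.012e-07.
The Archard volume V = K·W·L/H = 4.012e-07 · 32.45 · 32.94 / 5.984e+08 = 7.166e-13 m³.
Depth of wear h = V/A = 7.166e-13 / 2.404e-05 = 2.981e-08 m.

value=2.981e-08 m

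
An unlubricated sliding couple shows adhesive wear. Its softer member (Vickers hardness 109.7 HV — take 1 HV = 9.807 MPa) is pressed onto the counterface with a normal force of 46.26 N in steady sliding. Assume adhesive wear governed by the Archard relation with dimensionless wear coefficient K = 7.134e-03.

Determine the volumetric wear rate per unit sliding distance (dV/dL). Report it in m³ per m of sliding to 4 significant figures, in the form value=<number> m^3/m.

value=3.068e-10 m^3/m

Quoted intermediates are rounded, and each operation keeps full float precision — rounded once at the end to 4 significant digits.
Hardness H = 109.7 HV × 9.807 MPa/HV = 1076 MPa = 1.076e+09 Pa.
Working in SI base units: W = 46.26 N, H = 1.076e+09 Pa, K = 7.134e-03.
Sliding wear rate dV/dL = K·W/H, per unit distance: 7.134e-03 · 46.26 / 1.076e+09 = 3.068e-10 m³/m.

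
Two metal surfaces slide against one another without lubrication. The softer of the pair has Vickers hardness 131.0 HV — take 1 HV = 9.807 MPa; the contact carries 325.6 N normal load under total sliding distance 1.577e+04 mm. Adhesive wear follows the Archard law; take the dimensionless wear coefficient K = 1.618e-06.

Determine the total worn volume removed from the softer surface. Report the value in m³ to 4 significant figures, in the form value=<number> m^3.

All working math maintains full precision, and printed values are rounded, and one last rounding: four significant digits.
Convert: Total distance L = 1.577e+04 mm = 15.77 m.
Convert: Hardness H = 131.0 HV × 9.807 MPa/HV = 1285 MPa = 1.285e+09 Pa.
Restated in SI base units: W = 325.6 N, H = 1.285e+09 Pa, K = 1.618e-06.
The Archard volume V = K·W·L/H = 1.618e-06 · 325.6 · 15.77 / 1.285e+09 = 6.467e-12 m³.

value=6.467e-12 m^3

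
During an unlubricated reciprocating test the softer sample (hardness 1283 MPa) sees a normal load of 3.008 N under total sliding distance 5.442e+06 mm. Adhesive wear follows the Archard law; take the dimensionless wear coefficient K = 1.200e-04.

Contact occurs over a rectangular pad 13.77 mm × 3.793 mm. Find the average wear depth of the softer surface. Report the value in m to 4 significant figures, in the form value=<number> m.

Every step runs at full float precision. Printed values are rounded. Rounded once at the end, at 4 significant figures.
Convert: Distance L = 5.442e+06 mm = 5442 m.
Convert: Hardness H = 1283 MPa = 1.283e+09 Pa.
Convert: Pad sides 13.77 mm × 3.793 mm = 0.01377 m × 0.003793 m. Contact area A = 0.01377 m × 0.003793 m = 5.223e-05 m².
In SI base units: W = 3.008 N, H = 1.283e+09 Pa, K = 1.200e-04.
Apply Archard: V = K·W·L/H = 1.200e-04 · 3.008 · 5442 / 1.283e+09 = 1.531e-09 m³.
Average depth h = V/A = 1.531e-09 / 5.223e-05 = 2.931e-05 m.

value=2.931e-05 m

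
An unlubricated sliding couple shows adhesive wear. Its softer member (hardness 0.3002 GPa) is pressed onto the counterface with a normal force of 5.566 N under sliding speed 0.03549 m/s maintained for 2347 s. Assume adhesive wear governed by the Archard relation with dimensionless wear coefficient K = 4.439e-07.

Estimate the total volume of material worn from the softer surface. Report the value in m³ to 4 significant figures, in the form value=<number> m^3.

Shown intermediates are rounded — the computation runs at full precision — rounded once at the end: four significant digits.
Convert: Path length L = v·t = 0.03549 m/s × 2347 s = 83.30 m.
Convert: Hardness H = 0.3002 GPa = 3.002e+08 Pa.
In SI base units, W = 5.566 N, H = 3.002e+08 Pa, K = 4.439e-07.
Wear volume V = K·W·L/H = 4.439e-07 · 5.566 · 83.30 / 3.002e+08 = 6.855e-13 m³.

value=6.855e-13 m^3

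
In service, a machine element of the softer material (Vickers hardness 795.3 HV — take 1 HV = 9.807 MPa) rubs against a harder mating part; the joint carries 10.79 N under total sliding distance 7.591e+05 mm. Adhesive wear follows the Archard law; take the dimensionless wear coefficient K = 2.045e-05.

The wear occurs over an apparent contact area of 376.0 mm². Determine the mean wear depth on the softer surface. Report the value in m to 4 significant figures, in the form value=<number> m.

Displayed values are rounded, and all arithmetic maintains exact precision; rounded just once: four significant figures.
The distance L = 7.591e+05 mm = 759.1 m.
Hardness H = 795.3 HV × 9.807 MPa/HV = 7800 MPa = 7.800e+09 Pa.
Contact area A = 376.0 mm² = 3.760e-04 m².
Expressed in SI base units: W = 10.79 N, H = 7.800e+09 Pa, K = 2.045e-05.
Volume removed: V = K·W·L/H = 2.045e-05 · 10.79 · 759.1 / 7.800e+09 = 2.148e-11 m³.
Mean depth h = V/A = 2.148e-11 / 3.760e-04 = 5.712e-08 m.

value=5.712e-08 m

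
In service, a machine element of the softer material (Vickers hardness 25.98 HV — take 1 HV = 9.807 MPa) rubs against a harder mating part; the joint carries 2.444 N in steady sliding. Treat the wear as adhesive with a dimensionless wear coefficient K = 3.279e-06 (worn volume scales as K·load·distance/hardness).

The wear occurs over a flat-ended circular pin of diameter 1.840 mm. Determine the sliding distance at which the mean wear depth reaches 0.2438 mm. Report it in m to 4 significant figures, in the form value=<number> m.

Intermediate values are shown rounded — all working math carries full precision — rounded just once: 4 significant figures.
Convert: Hardness H = 25.98 HV × 9.807 MPa/HV = 254.8 MPa = 2.548e+08 Pa.
Convert: Pin diameter d = 1.840 mm = 0.001840 m. Contact area A = π·d²/4 = π·(0.001840 m)²/4 = 2.659e-06 m².
Convert: Depth limit h_lim = 0.2438 mm = 2.438e-04 m.
In SI base units: W = 2.444 N, H = 2.548e+08 Pa, K = 3.279e-06.
At the depth limit, V_lim = h_lim·A = 2.438e-04 · 2.659e-06 = 6.483e-10 m³.
Life L = V_lim·H/(K·W) = 6.483e-10 · 2.548e+08 / (3.279e-06 · 2.444) = 2.061e+04 m.

value=2.061e+04 m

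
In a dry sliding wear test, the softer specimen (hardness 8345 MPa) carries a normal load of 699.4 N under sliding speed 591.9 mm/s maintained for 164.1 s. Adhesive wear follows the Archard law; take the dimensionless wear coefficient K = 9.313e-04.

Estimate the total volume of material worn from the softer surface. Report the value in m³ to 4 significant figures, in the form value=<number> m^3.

value=7.581e-09 m^3

The intermediates are shown rounded — all arithmetic holds full float precision — one final rounding to 4 significant digits.
Convert: Sliding speed v = 591.9 mm/s = 0.5919 m/s. Total distance L = v·t = 0.5919 m/s × 164.1 s = 97.13 m.
Convert: Hardness H = 8345 MPa = 8.345e+09 Pa.
Restated in SI base units: W = 699.4 N, H = 8.345e+09 Pa, K = 9.313e-04.
The Archard volume V = K·W·L/H = 9.313e-04 · 699.4 · 97.13 / 8.345e+09 = 7.581e-09 m³.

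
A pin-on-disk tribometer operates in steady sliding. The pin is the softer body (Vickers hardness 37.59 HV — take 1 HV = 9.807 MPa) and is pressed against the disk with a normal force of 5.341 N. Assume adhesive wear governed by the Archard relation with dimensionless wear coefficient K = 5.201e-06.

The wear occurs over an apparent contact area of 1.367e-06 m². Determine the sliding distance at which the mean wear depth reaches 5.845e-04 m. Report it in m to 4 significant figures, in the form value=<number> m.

All arithmetic keeps full precision — the intermediates are printed rounded. Rounded just once, at 4 significant digits.
Hardness H = 37.59 HV × 9.807 MPa/HV = 368.6 MPa = 3.686e+08 Pa.
In SI base units: W = 5.341 N, H = 3.686e+08 Pa, K = 5.201e-06.
At the depth limit, V_lim = h_lim·A = 5.845e-04 · 1.367e-06 = 7.990e-10 m³.
Thus life L = V_lim·H/(K·W) = 7.990e-10 · 3.686e+08 / (5.201e-06 · 5.341) = 1.060e+04 m.

value=1.060e+04 m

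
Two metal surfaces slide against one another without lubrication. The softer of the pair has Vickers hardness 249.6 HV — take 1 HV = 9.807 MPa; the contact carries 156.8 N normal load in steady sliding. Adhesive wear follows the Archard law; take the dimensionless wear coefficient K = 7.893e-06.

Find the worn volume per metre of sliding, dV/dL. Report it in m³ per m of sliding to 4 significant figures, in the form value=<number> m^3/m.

The computation carries full float precision; intermediate values are shown rounded — rounded once at the end to four significant figures.
Convert: Hardness H = 249.6 HV × 9.807 MPa/HV = 2448 MPa = 2.448e+09 Pa.
In SI base units, W = 156.8 N, H = 2.448e+09 Pa, K = 7.893e-06.
Sliding wear rate dV/dL = K·W/H (no L dependence): 7.893e-06 · 156.8 / 2.448e+09 = 5.056e-13 m³/m.

value=5.056e-13 m^3/m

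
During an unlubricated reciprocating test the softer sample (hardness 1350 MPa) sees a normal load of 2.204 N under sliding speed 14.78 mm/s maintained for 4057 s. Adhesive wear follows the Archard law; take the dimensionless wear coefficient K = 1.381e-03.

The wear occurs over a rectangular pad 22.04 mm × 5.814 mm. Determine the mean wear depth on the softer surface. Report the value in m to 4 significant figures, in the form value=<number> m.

value=1.055e-06 m

All arithmetic holds exact precision. The intermediates appear rounded. Rounded just once, at four significant digits.
Sliding speed v = 14.78 mm/s = 0.01478 m/s. Distance L = v·t = 0.01478 m/s × 4057 s = 59.96 m.
Hardness H = 1350 MPa = 1.350e+09 Pa.
Pad sides 22.04 mm × 5.814 mm = 0.02204 m × 0.005814 m. Contact area A = 0.02204 m × 0.005814 m = 1.281e-04 m².
Working in SI base units: W = 2.204 N, H = 1.350e+09 Pa, K = 1.381e-03.
Archard volume V = K·W·L/H = 1.381e-03 · 2.204 · 59.96 / 1.350e+09 = 1.352e-10 m³.
Mean depth h = V/A = 1.352e-10 / 1.281e-04 = 1.055e-06 m.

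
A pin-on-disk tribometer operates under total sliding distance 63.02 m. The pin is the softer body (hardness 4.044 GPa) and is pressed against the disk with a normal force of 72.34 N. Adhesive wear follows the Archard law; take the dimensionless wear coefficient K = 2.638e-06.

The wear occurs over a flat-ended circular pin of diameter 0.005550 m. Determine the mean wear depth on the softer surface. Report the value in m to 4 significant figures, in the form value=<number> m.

value=1.229e-07 m

Intermediate values appear rounded, and the computation maintains full precision — rounded just once to 4 significant figures.
Hardness H = 4.044 GPa = 4.044e+09 Pa.
Contact area A = π·d²/4 = π·(0.005550 m)²/4 = 2.419e-05 m².
Collected in SI base units: W = 72.34 N, H = 4.044e+09 Pa, K = 2.638e-06.
Wear volume V = K·W·L/H = 2.638e-06 · 72.34 · 63.02 / 4.044e+09 = 2.974e-12 m³.
Average depth h = V/A = 2.974e-12 / 2.419e-05 = 1.229e-07 m.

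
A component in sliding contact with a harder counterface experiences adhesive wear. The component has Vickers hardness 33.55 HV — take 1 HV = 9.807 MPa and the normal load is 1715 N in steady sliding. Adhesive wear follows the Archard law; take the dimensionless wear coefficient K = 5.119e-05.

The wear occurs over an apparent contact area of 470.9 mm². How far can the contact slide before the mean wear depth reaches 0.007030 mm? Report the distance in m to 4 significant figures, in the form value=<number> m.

Intermediate values are shown rounded. Each operation keeps full precision — a lone final rounding, at 4 significant figures.
Convert: Hardness H = 33.55 HV × 9.807 MPa/HV = 329.0 MPa = 3.290e+08 Pa.
Convert: Contact area A = 470.9 mm² = 4.709e-04 m².
Convert: Depth limit h_lim = 0.007030 mm = 7.030e-06 m.
In SI base units: W = 1715 N, H = 3.290e+08 Pa, K = 5.119e-05.
Limit volume V_lim = h_lim·A = 7.030e-06 · 4.709e-04 = 3.310e-09 m³.
Life L = V_lim·H/(K·W) = 3.310e-09 · 3.290e+08 / (5.119e-05 · 1715) = 12.41 m.

value=12.41 m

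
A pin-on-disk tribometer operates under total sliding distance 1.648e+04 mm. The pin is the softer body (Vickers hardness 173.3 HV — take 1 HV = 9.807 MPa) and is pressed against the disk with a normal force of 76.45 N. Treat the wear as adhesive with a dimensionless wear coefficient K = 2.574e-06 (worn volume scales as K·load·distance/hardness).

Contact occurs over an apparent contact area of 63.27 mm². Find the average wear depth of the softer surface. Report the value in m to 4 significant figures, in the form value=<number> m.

value=3.016e-08 m

Intermediates appear rounded, and every step keeps full precision, and a single final rounding: 4 significant figures.
Convert: Total distance L = 1.648e+04 mm = 16.48 m.
Convert: Hardness H = 173.3 HV × 9.807 MPa/HV = 1700 MPa = 1.700e+09 Pa.
Convert: Contact area A = 63.27 mm² = 6.327e-05 m².
In SI base units: W = 76.45 N, H = 1.700e+09 Pa, K = 2.574e-06.
Worn volume V = K·W·L/H = 2.574e-06 · 76.45 · 16.48 / 1.700e+09 = 1.908e-12 m³.
Wear depth h = V/A = 1.908e-12 / 6.327e-05 = 3.016e-08 m.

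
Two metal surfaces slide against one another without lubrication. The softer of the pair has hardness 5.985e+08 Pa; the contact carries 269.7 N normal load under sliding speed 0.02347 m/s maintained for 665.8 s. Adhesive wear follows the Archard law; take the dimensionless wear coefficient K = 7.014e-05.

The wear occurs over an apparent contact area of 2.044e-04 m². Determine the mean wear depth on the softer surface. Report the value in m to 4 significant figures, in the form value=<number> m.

All arithmetic runs at full float precision; the intermediates are shown rounded. Rounded once at the end: four significant digits.
Convert: Distance covered L = v·t = 0.02347 m/s × 665.8 s = 15.63 m.
Expressed in SI base units: W = 269.7 N, H = 5.985e+08 Pa, K = 7.014e-05.
By Archard's law, V = K·W·L/H = 7.014e-05 · 269.7 · 15.63 / 5.985e+08 = 4.939e-10 m³.
Mean wear depth h = V/A = 4.939e-10 / 2.044e-04 = 2.416e-06 m.

value=2.416e-06 m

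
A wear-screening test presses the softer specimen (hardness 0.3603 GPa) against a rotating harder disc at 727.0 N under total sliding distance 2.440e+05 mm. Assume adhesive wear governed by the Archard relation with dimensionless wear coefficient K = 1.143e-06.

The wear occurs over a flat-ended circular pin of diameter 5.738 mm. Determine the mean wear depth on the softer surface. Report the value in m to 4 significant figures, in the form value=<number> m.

All working math maintains full float precision — the intermediates are shown rounded. Rounded just once: four significant digits.
Path length L = 2.440e+05 mm = 244.0 m.
Hardness H = 0.3603 GPa = 3.603e+08 Pa.
Pin diameter d = 5.738 mm = 0.005738 m. Contact area A = π·d²/4 = π·(0.005738 m)²/4 = 2.586e-05 m².
Collected in SI base units: W = 727.0 N, H = 3.603e+08 Pa, K = 1.143e-06.
Apply Archard: V = K·W·L/H = 1.143e-06 · 727.0 · 244.0 / 3.603e+08 = 5.627e-10 m³.
Depth h = V/A = 5.627e-10 / 2.586e-05 = 2.176e-05 m.

value=2.176e-05 m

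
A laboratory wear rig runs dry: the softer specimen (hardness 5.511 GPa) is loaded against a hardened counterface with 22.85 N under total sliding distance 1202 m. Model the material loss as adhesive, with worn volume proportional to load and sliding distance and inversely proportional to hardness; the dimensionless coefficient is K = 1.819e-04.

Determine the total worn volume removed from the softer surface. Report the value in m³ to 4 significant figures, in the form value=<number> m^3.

value=9.066e-10 m^3

All working math carries exact precision; quoted intermediates are rounded — rounded once at the end: four significant digits.
Convert: Hardness H = 5.511 GPa = 5.511e+09 Pa.
Collected in SI base units: W = 22.85 N, H = 5.511e+09 Pa, K = 1.819e-04.
By Archard's law, V = K·W·L/H = 1.819e-04 · 22.85 · 1202 / 5.511e+09 = 9.066e-10 m³.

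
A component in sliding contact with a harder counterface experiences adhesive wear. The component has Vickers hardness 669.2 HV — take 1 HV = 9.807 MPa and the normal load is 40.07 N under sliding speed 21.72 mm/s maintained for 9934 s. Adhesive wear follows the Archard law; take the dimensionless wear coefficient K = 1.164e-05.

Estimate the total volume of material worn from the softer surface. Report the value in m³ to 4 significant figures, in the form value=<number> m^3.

value=1.533e-11 m^3

The algebra runs at full float precision, and shown intermediates are rounded. Rounded once at the end, at 4 significant figures.
Sliding speed v = 21.72 mm/s = 0.02172 m/s. Sliding distance L = v·t = 0.02172 m/s × 9934 s = 215.8 m.
Hardness H = 669.2 HV × 9.807 MPa/HV = 6563 MPa = 6.563e+09 Pa.
Working in SI base units: W = 40.07 N, H = 6.563e+09 Pa, K = 1.164e-05.
Volume removed: V = K·W·L/H = 1.164e-05 · 40.07 · 215.8 / 6.563e+09 = 1.533e-11 m³.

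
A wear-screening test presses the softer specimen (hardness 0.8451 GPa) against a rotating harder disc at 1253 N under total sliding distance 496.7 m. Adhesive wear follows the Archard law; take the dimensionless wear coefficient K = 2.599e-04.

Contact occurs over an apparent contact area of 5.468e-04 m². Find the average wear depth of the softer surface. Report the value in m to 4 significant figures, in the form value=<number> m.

Intermediate values are displayed rounded. The algebra holds exact precision — one final rounding, at 4 significant figures.
Convert: Hardness H = 0.8451 GPa = 8.451e+08 Pa.
Working in SI base units: W = 1253 N, H = 8.451e+08 Pa, K = 2.599e-04.
Worn volume V = K·W·L/H = 2.599e-04 · 1253 · 496.7 / 8.451e+08 = 1.914e-07 m³.
Mean wear depth h = V/A = 1.914e-07 / 5.468e-04 = 3.500e-04 m.

value=3.500e-04 m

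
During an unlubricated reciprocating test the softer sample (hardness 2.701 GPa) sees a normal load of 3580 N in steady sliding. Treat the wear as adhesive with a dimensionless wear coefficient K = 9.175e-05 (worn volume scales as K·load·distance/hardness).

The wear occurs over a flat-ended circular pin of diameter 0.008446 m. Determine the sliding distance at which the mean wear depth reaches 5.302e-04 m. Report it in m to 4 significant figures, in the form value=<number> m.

value=244.3 m

Intermediates are printed rounded — every step runs at exact precision, and one final rounding: four significant digits.
Convert: Hardness H = 2.701 GPa = 2.701e+09 Pa.
Convert: Contact area A = π·d²/4 = π·(0.008446 m)²/4 = 5.603e-05 m².
Restated in SI base units: W = 3580 N, H = 2.701e+09 Pa, K = 9.175e-05.
Allowed volume V_lim = h_lim·A = 5.302e-04 · 5.603e-05 = 2.971e-08 m³.
So the life L = V_lim·H/(K·W) = 2.971e-08 · 2.701e+09 / (9.175e-05 · 3580) = 244.3 m.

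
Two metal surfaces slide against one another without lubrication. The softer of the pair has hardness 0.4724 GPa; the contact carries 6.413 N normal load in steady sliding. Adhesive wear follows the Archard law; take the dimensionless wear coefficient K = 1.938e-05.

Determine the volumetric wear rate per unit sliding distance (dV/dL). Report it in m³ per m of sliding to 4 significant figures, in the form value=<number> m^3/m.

All arithmetic runs at exact precision — intermediates are printed rounded; a single final rounding to 4 significant figures.
Convert: Hardness H = 0.4724 GPa = 4.724e+08 Pa.
As SI base values: W = 6.413 N, H = 4.724e+08 Pa, K = 1.938e-05.
Volumetric rate dV/dL = K·W/H, so: 1.938e-05 · 6.413 / 4.724e+08 = 2.631e-13 m³/m.

value=2.631e-13 m^3/m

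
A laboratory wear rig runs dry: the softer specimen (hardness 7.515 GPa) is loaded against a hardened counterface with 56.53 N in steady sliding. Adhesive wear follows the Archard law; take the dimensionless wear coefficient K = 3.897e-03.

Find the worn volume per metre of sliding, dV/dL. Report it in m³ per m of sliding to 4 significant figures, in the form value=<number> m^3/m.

Intermediates are shown rounded, and the computation keeps full float precision. Rounded once at the end: four significant figures.
Convert: Hardness H = 7.515 GPa = 7.515e+09 Pa.
Working in SI base units: W = 56.53 N, H = 7.515e+09 Pa, K = 3.897e-03.
Volumetric rate dV/dL = K·W/H — distance-free: 3.897e-03 · 56.53 / 7.515e+09 = 2.931e-11 m³/m.

value=2.931e-11 m^3/m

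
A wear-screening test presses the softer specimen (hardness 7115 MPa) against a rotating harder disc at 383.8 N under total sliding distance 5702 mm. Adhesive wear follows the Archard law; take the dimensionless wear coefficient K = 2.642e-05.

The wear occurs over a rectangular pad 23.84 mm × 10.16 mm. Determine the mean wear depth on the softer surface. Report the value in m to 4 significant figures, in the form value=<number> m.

value=3.355e-08 m

Intermediate values are printed rounded — all working math runs at full float precision — one last rounding, at 4 significant digits.
Convert: The distance L = 5702 mm = 5.702 m.
Convert: Hardness H = 7115 MPa = 7.115e+09 Pa.
Convert: Pad sides 23.84 mm × 10.16 mm = 0.02384 m × 0.01016 m. Contact area A = 0.02384 m × 0.01016 m = 2.422e-04 m².
Expressed in SI base units: W = 383.8 N, H = 7.115e+09 Pa, K = 2.642e-05.
The Archard volume V = K·W·L/H = 2.642e-05 · 383.8 · 5.702 / 7.115e+09 = 8.126e-12 m³.
Wear depth h = V/A = 8.126e-12 / 2.422e-04 = 3.355e-08 m.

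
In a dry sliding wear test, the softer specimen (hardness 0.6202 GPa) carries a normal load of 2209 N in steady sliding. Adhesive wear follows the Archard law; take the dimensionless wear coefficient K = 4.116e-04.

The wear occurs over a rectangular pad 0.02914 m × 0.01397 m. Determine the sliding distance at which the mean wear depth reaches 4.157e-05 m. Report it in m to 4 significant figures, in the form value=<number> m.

All arithmetic holds exact precision; the intermediates appear rounded — rounded just once: four significant figures.
Hardness H = 0.6202 GPa = 6.202e+08 Pa.
Contact area A = 0.02914 m × 0.01397 m = 4.071e-04 m².
In SI base units: W = 2209 N, H = 6.202e+08 Pa, K = 4.116e-04.
Permissible volume V_lim = h_lim·A = 4.157e-05 · 4.071e-04 = 1.692e-08 m³.
So the life L = V_lim·H/(K·W) = 1.692e-08 · 6.202e+08 / (4.116e-04 · 2209) = 11.54 m.

value=11.54 m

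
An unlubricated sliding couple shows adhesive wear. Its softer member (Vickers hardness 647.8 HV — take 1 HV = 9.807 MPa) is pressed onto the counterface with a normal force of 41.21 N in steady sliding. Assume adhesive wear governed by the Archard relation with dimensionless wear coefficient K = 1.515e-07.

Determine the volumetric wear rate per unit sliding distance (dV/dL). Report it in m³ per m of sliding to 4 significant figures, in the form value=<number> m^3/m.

The intermediates are displayed rounded. All working math holds full precision. Rounded just once: four significant figures.
Convert: Hardness H = 647.8 HV × 9.807 MPa/HV = 6353 MPa = 6.353e+09 Pa.
Expressed in SI base units: W = 41.21 N, H = 6.353e+09 Pa, K = 1.515e-07.
Sliding wear rate dV/dL = K·W/H, so: 1.515e-07 · 41.21 / 6.353e+09 = 9.827e-16 m³/m.

value=9.827e-16 m^3/m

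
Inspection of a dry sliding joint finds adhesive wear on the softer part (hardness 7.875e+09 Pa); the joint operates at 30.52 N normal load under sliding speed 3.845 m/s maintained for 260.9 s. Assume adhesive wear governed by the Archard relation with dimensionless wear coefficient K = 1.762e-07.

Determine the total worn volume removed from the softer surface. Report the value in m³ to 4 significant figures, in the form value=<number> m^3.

Quoted intermediates are rounded, and all arithmetic maintains exact precision — a single final rounding: 4 significant figures.
Path length L = v·t = 3.845 m/s × 260.9 s = 1003 m.
In SI base units, W = 30.52 N, H = 7.875e+09 Pa, K = 1.762e-07.
Archard relation: V = K·W·L/H = 1.762e-07 · 30.52 · 1003 / 7.875e+09 = 6.850e-13 m³.

value=6.850e-13 m^3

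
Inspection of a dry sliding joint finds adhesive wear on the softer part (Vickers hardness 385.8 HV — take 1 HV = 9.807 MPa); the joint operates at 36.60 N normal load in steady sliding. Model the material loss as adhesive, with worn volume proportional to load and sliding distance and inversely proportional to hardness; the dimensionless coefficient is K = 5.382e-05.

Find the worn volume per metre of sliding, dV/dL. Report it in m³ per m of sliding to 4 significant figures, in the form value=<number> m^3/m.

value=5.206e-13 m^3/m

The computation holds full precision. Intermediate values are displayed rounded. Rounded once at the end: 4 significant figures.
Convert: Hardness H = 385.8 HV × 9.807 MPa/HV = 3784 MPa = 3.784e+09 Pa.
Restated in SI base units: W = 36.60 N, H = 3.784e+09 Pa, K = 5.382e-05.
Volumetric rate dV/dL = K·W/H (no L dependence): 5.382e-05 · 36.60 / 3.784e+09 = 5.206e-13 m³/m.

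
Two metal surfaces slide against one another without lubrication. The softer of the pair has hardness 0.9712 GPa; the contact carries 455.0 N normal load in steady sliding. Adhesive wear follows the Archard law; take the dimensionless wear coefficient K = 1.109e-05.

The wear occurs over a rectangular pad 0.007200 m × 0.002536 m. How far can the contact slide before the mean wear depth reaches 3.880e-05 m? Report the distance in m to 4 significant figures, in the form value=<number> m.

value=136.4 m

Intermediate values are printed rounded, and the algebra maintains full precision. Rounded once at the end, at four significant digits.
Convert: Hardness H = 0.9712 GPa = 9.712e+08 Pa.
Convert: Contact area A = 0.007200 m × 0.002536 m = 1.826e-05 m².
Restated in SI base units: W = 455.0 N, H = 9.712e+08 Pa, K = 1.109e-05.
Permissible volume V_lim = h_lim·A = 3.880e-05 · 1.826e-05 = 7.085e-10 m³.
Life L = V_lim·H/(K·W) = 7.085e-10 · 9.712e+08 / (1.109e-05 · 455.0) = 136.4 m.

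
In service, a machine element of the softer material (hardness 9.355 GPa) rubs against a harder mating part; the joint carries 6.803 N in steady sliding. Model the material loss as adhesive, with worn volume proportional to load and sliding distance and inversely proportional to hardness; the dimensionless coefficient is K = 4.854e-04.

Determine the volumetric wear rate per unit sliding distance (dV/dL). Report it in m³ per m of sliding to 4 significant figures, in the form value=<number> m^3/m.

Intermediate values are displayed rounded, and each operation runs at full precision — one last rounding, at four significant digits.
Convert: Hardness H = 9.355 GPa = 9.355e+09 Pa.
Expressed in SI base units: W = 6.803 N, H = 9.355e+09 Pa, K = 4.854e-04.
Sliding wear rate dV/dL = K·W/H, per unit distance: 4.854e-04 · 6.803 / 9.355e+09 = 3.530e-13 m³/m.

value=3.530e-13 m^3/m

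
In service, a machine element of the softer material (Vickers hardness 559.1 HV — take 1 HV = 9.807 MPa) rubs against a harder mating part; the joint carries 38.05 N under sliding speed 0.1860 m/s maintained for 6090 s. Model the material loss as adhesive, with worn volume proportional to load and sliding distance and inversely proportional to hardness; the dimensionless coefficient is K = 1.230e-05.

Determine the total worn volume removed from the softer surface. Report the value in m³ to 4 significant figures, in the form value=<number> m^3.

All working math keeps exact precision; displayed values are rounded, and rounded once at the end, at 4 significant figures.
Distance covered L = v·t = 0.1860 m/s × 6090 s = 1133 m.
Hardness H = 559.1 HV × 9.807 MPa/HV = 5483 MPa = 5.483e+09 Pa.
Working in SI base units: W = 38.05 N, H = 5.483e+09 Pa, K = 1.230e-05.
Apply Archard: V = K·W·L/H = 1.230e-05 · 38.05 · 1133 / 5.483e+09 = 9.669e-11 m³.

value=9.669e-11 m^3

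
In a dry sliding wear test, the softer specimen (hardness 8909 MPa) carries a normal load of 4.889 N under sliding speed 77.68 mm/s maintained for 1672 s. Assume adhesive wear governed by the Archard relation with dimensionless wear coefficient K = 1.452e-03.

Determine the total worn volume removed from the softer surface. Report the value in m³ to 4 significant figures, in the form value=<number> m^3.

All working math runs at exact precision, and intermediate values appear rounded; one final rounding to 4 significant figures.
Convert: Sliding speed v = 77.68 mm/s = 0.07768 m/s. Distance L = v·t = 0.07768 m/s × 1672 s = 129.9 m.
Convert: Hardness H = 8909 MPa = 8.909e+09 Pa.
As SI base values: W = 4.889 N, H = 8.909e+09 Pa, K = 1.452e-03.
Apply Archard: V = K·W·L/H = 1.452e-03 · 4.889 · 129.9 / 8.909e+09 = 1.035e-10 m³.

value=1.035e-10 m^3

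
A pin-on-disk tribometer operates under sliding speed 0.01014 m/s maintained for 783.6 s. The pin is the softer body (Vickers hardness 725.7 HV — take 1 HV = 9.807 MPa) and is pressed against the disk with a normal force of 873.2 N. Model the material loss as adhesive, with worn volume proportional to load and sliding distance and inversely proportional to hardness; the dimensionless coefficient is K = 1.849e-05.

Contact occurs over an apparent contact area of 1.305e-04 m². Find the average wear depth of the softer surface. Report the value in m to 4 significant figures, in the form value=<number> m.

value=1.381e-07 m

Intermediates are displayed rounded. Each operation holds full float precision. Rounded just once to 4 significant digits.
Convert: Total distance L = v·t = 0.01014 m/s × 783.6 s = 7.946 m.
Convert: Hardness H = 725.7 HV × 9.807 MPa/HV = 7117 MPa = 7.117e+09 Pa.
In SI base units: W = 873.2 N, H = 7.117e+09 Pa, K = 1.849e-05.
Worn volume V = K·W·L/H = 1.849e-05 · 873.2 · 7.946 / 7.117e+09 = 1.803e-11 m³.
Average depth h = V/A = 1.803e-11 / 1.305e-04 = 1.381e-07 m.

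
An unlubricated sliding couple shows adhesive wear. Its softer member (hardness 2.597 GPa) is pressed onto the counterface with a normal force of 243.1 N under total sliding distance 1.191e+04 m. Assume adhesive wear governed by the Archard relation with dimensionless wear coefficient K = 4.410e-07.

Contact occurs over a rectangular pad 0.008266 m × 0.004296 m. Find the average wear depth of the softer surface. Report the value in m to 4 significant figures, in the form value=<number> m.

value=1.385e-05 m

Each operation holds exact precision — intermediate values are displayed rounded. Rounded once at the end to 4 significant figures.
Hardness H = 2.597 GPa = 2.597e+09 Pa.
Contact area A = 0.008266 m × 0.004296 m = 3.551e-05 m².
As SI base values: W = 243.1 N, H = 2.597e+09 Pa, K = 4.410e-07.
By Archard's law, V = K·W·L/H = 4.410e-07 · 243.1 · 1.191e+04 / 2.597e+09 = 4.917e-10 m³.
Depth of wear h = V/A = 4.917e-10 / 3.551e-05 = 1.385e-05 m.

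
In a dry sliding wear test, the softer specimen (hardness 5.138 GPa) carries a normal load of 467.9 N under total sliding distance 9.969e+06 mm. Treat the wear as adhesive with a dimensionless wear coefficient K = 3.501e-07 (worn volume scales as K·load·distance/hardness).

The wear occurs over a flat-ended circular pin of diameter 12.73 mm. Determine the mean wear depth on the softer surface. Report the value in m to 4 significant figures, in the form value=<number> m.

value=2.497e-06 m

All working math holds exact precision — intermediate values are displayed rounded. Rounded once at the end to 4 significant digits.
Convert: Path length L = 9.969e+06 mm = 9969 m.
Convert: Hardness H = 5.138 GPa = 5.138e+09 Pa.
Convert: Pin diameter d = 12.73 mm = 0.01273 m. Contact area A = π·d²/4 = π·(0.01273 m)²/4 = 1.273e-04 m².
As SI base values: W = 467.9 N, H = 5.138e+09 Pa, K = 3.501e-07.
Archard volume V = K·W·L/H = 3.501e-07 · 467.9 · 9969 / 5.138e+09 = 3.178e-10 m³.
Mean depth h = V/A = 3.178e-10 / 1.273e-04 = 2.497e-06 m.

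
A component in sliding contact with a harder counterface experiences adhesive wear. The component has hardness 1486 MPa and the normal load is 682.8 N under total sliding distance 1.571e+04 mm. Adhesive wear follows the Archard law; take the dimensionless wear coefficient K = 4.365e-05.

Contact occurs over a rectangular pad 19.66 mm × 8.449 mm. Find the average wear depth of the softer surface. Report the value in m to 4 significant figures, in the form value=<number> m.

value=1.897e-06 m

Each operation carries exact precision. The intermediates appear rounded. Rounded once at the end, at four significant figures.
Total distance L = 1.571e+04 mm = 15.71 m.
Hardness H = 1486 MPa = 1.486e+09 Pa.
Pad sides 19.66 mm × 8.449 mm = 0.01966 m × 0.008449 m. Contact area A = 0.01966 m × 0.008449 m = 1.661e-04 m².
Working in SI base units: W = 682.8 N, H = 1.486e+09 Pa, K = 4.365e-05.
Worn volume V = K·W·L/H = 4.365e-05 · 682.8 · 15.71 / 1.486e+09 = 3.151e-10 m³.
Mean depth h = V/A = 3.151e-10 / 1.661e-04 = 1.897e-06 m.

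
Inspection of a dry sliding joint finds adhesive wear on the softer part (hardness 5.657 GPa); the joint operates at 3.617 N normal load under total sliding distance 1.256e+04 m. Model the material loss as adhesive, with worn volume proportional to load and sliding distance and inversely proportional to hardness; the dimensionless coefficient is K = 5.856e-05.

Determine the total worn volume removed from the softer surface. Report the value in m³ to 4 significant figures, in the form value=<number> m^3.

value=4.703e-10 m^3

Each operation runs at full precision — the intermediates are shown rounded — a lone final rounding, at four significant digits.
Convert: Hardness H = 5.657 GPa = 5.657e+09 Pa.
Collected in SI base units: W = 3.617 N, H = 5.657e+09 Pa, K = 5.856e-05.
Apply Archard: V = K·W·L/H = 5.856e-05 · 3.617 · 1.256e+04 / 5.657e+09 = 4.703e-10 m³.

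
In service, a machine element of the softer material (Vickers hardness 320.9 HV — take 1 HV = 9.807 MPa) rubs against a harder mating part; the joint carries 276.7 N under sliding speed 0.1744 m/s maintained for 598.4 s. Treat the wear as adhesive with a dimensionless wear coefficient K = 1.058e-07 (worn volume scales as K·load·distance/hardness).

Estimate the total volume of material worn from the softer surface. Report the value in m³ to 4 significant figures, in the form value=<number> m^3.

value=9.708e-13 m^3

Intermediates appear rounded. The computation carries exact precision; rounded once at the end, at four significant figures.
Convert: The distance L = v·t = 0.1744 m/s × 598.4 s = 104.4 m.
Convert: Hardness H = 320.9 HV × 9.807 MPa/HV = 3147 MPa = 3.147e+09 Pa.
Collected in SI base units: W = 276.7 N, H = 3.147e+09 Pa, K = 1.058e-07.
By Archard's law, V = K·W·L/H = 1.058e-07 · 276.7 · 104.4 / 3.147e+09 = 9.708e-13 m³.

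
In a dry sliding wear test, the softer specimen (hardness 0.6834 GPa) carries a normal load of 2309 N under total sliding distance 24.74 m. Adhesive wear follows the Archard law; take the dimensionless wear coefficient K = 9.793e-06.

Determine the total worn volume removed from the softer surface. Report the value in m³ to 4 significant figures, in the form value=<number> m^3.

The algebra maintains full float precision — the intermediates are shown rounded. Rounded just once, at 4 significant figures.
Convert: Hardness H = 0.6834 GPa = 6.834e+08 Pa.
As SI base values: W = 2309 N, H = 6.834e+08 Pa, K = 9.793e-06.
Worn volume V = K·W·L/H = 9.793e-06 · 2309 · 24.74 / 6.834e+08 = 8.186e-10 m³.

value=8.186e-10 m^3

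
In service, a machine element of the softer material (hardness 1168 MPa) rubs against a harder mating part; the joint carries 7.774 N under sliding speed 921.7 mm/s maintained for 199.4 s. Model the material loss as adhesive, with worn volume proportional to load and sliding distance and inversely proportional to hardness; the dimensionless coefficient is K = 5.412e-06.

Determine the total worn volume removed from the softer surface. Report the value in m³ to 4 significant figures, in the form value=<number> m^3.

All working math runs at exact precision, and quoted intermediates are rounded — a single final rounding: four significant digits.
Convert: Sliding speed v = 921.7 mm/s = 0.9217 m/s. Distance L = v·t = 0.9217 m/s × 199.4 s = 183.8 m.
Convert: Hardness H = 1168 MPa = 1.168e+09 Pa.
Restated in SI base units: W = 7.774 N, H = 1.168e+09 Pa, K = 5.412e-06.
Worn volume V = K·W·L/H = 5.412e-06 · 7.774 · 183.8 / 1.168e+09 = 6.620e-12 m³.

value=6.620e-12 m^3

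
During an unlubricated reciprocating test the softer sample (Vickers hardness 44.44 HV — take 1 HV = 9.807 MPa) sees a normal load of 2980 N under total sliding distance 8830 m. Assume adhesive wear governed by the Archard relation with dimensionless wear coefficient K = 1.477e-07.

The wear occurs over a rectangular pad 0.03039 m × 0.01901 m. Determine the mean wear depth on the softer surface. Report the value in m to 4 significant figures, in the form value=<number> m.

Each operation holds full precision, and displayed values are rounded. Rounded just once to 4 significant digits.
Hardness H = 44.44 HV × 9.807 MPa/HV = 435.8 MPa = 4.358e+08 Pa.
Contact area A = 0.03039 m × 0.01901 m = 5.777e-04 m².
Expressed in SI base units: W = 2980 N, H = 4.358e+08 Pa, K = 1.477e-07.
Archard volume V = K·W·L/H = 1.477e-07 · 2980 · 8830 / 4.358e+08 = 8.918e-09 m³.
Wear depth h = V/A = 8.918e-09 / 5.777e-04 = 1.544e-05 m.

value=1.544e-05 m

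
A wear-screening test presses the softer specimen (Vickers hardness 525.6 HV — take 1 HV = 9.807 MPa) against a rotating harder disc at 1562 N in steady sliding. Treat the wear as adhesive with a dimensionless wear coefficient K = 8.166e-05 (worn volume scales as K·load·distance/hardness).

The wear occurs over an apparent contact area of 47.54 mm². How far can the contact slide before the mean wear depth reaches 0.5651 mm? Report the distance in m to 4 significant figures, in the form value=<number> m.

Intermediate values are shown rounded — all arithmetic runs at full float precision. Rounded once at the end, at four significant digits.
Hardness H = 525.6 HV × 9.807 MPa/HV = 5155 MPa = 5.155e+09 Pa.
Contact area A = 47.54 mm² = 4.754e-05 m².
Depth limit h_lim = 0.5651 mm = 5.651e-04 m.
As SI base values: W = 1562 N, H = 5.155e+09 Pa, K = 8.166e-05.
Permissible volume V_lim = h_lim·A = 5.651e-04 · 4.754e-05 = 2.686e-08 m³.
So the life L = V_lim·H/(K·W) = 2.686e-08 · 5.155e+09 / (8.166e-05 · 1562) = 1086 m.

value=1086 m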